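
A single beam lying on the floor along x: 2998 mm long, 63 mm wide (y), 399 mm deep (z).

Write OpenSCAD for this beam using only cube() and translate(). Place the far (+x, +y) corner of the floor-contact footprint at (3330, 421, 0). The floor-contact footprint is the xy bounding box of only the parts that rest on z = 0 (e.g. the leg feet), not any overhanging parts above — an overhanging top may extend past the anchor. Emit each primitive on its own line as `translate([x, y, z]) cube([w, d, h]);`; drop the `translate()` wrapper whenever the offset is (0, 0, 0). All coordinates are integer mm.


translate([332, 358, 0]) cube([2998, 63, 399]);


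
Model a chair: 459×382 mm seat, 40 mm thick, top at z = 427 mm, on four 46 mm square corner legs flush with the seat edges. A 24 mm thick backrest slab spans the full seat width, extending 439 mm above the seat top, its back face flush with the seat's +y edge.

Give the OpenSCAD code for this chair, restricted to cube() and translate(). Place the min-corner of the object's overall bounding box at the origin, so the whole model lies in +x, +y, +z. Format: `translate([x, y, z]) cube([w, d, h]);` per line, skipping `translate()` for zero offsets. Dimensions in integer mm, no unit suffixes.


translate([0, 0, 387]) cube([459, 382, 40]);
cube([46, 46, 387]);
translate([413, 0, 0]) cube([46, 46, 387]);
translate([0, 336, 0]) cube([46, 46, 387]);
translate([413, 336, 0]) cube([46, 46, 387]);
translate([0, 358, 427]) cube([459, 24, 439]);


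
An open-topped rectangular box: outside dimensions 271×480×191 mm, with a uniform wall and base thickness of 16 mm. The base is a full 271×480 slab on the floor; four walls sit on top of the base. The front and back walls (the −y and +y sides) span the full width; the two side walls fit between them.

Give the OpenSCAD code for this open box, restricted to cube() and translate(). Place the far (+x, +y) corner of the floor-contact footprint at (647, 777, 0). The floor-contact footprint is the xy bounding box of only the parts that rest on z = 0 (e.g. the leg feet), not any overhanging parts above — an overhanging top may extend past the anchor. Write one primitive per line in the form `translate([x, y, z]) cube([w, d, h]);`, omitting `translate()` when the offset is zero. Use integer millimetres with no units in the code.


translate([376, 297, 0]) cube([271, 480, 16]);
translate([376, 297, 16]) cube([271, 16, 175]);
translate([376, 761, 16]) cube([271, 16, 175]);
translate([376, 313, 16]) cube([16, 448, 175]);
translate([631, 313, 16]) cube([16, 448, 175]);


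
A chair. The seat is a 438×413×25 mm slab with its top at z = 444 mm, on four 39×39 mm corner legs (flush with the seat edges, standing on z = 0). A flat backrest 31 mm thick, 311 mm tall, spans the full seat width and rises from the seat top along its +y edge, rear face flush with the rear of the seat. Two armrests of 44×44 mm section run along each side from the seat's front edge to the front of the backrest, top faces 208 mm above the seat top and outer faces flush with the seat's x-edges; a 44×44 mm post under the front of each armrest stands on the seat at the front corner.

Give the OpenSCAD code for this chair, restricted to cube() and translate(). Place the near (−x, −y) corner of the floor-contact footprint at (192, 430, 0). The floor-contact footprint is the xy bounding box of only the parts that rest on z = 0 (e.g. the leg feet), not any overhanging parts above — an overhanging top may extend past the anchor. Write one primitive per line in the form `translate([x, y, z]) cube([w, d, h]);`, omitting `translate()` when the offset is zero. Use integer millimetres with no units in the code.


translate([192, 430, 419]) cube([438, 413, 25]);
translate([192, 430, 0]) cube([39, 39, 419]);
translate([591, 430, 0]) cube([39, 39, 419]);
translate([192, 804, 0]) cube([39, 39, 419]);
translate([591, 804, 0]) cube([39, 39, 419]);
translate([192, 812, 444]) cube([438, 31, 311]);
translate([192, 430, 608]) cube([44, 382, 44]);
translate([586, 430, 608]) cube([44, 382, 44]);
translate([192, 430, 444]) cube([44, 44, 164]);
translate([586, 430, 444]) cube([44, 44, 164]);


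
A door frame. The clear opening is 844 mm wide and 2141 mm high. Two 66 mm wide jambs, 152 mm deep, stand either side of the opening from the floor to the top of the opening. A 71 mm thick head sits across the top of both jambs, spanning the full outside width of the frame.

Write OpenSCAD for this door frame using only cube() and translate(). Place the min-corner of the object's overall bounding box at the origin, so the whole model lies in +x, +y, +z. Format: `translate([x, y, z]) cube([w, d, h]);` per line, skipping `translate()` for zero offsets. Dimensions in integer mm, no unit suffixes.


cube([66, 152, 2141]);
translate([910, 0, 0]) cube([66, 152, 2141]);
translate([0, 0, 2141]) cube([976, 152, 71]);


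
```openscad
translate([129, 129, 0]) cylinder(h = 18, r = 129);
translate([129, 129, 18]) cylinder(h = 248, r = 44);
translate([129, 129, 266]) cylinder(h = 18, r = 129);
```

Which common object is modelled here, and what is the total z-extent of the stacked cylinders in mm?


A spool. The overall height is 284 mm.

Three coaxial cylinders, large–small–large — a spool. Two 18 mm flanges and a 248 mm core give 18 + 248 + 18 = 284 mm.


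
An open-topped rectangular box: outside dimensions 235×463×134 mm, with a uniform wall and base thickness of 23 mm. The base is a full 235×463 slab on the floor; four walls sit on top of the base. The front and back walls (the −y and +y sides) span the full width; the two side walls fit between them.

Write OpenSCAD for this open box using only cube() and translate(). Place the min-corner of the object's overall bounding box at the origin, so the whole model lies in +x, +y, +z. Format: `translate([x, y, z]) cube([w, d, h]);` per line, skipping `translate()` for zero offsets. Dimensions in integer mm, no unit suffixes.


cube([235, 463, 23]);
translate([0, 0, 23]) cube([235, 23, 111]);
translate([0, 440, 23]) cube([235, 23, 111]);
translate([0, 23, 23]) cube([23, 417, 111]);
translate([212, 23, 23]) cube([23, 417, 111]);


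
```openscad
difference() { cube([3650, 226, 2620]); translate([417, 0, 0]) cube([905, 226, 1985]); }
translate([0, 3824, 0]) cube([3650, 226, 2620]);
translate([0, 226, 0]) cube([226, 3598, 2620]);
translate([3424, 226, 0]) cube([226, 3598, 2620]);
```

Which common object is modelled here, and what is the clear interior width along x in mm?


A single room. The interior width is 3198 mm.

Four walls enclosing a rectangle with a door in the front wall — a room. Outside width 3650 minus two 226 mm walls gives 3198 mm.


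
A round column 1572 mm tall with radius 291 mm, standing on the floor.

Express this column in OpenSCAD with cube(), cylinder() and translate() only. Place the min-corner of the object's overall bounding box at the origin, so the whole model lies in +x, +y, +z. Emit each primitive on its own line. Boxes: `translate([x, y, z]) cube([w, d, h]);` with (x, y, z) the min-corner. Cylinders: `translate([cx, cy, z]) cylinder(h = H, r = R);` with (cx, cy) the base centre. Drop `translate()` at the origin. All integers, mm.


translate([291, 291, 0]) cylinder(h = 1572, r = 291);


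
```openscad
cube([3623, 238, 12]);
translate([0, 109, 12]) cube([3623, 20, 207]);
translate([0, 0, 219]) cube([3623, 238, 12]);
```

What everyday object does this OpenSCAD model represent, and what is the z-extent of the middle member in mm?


An I-beam. The web height is 207 mm.

Two wide flanges with a thin centred web — an I-beam. Overall 231 mm minus two 12 mm flanges gives a web of 231 − 2·12 = 207 mm.


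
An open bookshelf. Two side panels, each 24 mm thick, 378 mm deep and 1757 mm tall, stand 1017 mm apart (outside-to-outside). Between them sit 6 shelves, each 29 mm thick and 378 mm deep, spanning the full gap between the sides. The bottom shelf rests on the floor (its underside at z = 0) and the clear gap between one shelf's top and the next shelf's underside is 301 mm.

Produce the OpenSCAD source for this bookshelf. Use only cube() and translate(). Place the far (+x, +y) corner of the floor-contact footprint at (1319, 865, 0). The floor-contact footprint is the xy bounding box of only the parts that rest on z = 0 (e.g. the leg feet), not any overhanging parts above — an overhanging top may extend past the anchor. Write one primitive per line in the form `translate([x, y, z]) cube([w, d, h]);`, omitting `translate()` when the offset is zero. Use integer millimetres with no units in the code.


translate([302, 487, 0]) cube([24, 378, 1757]);
translate([1295, 487, 0]) cube([24, 378, 1757]);
translate([326, 487, 0]) cube([969, 378, 29]);
translate([326, 487, 330]) cube([969, 378, 29]);
translate([326, 487, 660]) cube([969, 378, 29]);
translate([326, 487, 990]) cube([969, 378, 29]);
translate([326, 487, 1320]) cube([969, 378, 29]);
translate([326, 487, 1650]) cube([969, 378, 29]);


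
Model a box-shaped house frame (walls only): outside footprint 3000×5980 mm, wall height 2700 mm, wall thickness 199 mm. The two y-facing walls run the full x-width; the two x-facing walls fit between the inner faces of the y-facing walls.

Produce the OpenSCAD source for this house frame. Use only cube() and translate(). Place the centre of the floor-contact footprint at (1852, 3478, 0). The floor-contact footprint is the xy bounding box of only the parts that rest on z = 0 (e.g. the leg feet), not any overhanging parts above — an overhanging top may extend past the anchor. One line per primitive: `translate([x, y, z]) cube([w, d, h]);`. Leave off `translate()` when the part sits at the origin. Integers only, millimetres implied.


translate([352, 488, 0]) cube([3000, 199, 2700]);
translate([352, 6269, 0]) cube([3000, 199, 2700]);
translate([352, 687, 0]) cube([199, 5582, 2700]);
translate([3153, 687, 0]) cube([199, 5582, 2700]);


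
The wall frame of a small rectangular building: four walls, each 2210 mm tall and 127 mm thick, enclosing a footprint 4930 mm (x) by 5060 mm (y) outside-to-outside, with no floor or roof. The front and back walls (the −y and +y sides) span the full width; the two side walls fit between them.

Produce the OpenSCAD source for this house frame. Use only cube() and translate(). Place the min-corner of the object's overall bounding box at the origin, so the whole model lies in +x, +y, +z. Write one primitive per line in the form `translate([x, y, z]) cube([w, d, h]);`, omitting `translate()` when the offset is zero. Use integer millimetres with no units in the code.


cube([4930, 127, 2210]);
translate([0, 4933, 0]) cube([4930, 127, 2210]);
translate([0, 127, 0]) cube([127, 4806, 2210]);
translate([4803, 127, 0]) cube([127, 4806, 2210]);


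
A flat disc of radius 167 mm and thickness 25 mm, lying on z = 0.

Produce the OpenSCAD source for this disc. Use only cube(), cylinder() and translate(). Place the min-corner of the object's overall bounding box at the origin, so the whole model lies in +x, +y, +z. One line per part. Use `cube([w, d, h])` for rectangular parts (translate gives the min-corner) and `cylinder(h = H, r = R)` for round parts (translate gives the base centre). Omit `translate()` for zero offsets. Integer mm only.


translate([167, 167, 0]) cylinder(h = 25, r = 167);


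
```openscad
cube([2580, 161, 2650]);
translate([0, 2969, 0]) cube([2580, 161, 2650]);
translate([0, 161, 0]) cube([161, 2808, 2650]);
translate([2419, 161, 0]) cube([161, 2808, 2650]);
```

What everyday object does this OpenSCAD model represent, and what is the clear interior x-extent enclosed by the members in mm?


A house (or room) frame. The interior width is 2258 mm.

Four 2650 mm walls enclosing a rectangle with no floor or roof — a room or house frame. Outside width is 2580 mm and wall thickness is 161 mm, so the interior width is 2580 − 2 × 161 = 2258 mm.


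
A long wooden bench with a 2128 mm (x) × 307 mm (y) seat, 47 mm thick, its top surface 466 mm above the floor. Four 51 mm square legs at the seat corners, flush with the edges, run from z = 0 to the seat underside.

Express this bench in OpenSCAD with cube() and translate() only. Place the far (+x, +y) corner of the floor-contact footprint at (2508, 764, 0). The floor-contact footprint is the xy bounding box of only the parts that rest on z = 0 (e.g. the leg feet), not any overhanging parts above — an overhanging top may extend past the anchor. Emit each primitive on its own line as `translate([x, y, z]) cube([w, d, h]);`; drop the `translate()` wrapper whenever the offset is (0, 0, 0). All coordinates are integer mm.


translate([380, 457, 419]) cube([2128, 307, 47]);
translate([380, 457, 0]) cube([51, 51, 419]);
translate([380, 713, 0]) cube([51, 51, 419]);
translate([2457, 457, 0]) cube([51, 51, 419]);
translate([2457, 713, 0]) cube([51, 51, 419]);


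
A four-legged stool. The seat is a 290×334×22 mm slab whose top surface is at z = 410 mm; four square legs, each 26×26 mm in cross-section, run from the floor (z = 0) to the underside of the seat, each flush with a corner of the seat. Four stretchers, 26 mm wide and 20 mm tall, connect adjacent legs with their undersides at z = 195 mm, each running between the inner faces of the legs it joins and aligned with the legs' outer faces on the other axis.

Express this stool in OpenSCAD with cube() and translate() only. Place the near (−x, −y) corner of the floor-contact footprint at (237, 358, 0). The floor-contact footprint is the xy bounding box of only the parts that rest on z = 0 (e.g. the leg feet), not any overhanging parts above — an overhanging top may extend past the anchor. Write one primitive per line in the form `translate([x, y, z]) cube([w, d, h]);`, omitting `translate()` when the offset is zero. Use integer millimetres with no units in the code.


// leg_h = 410 - 22 = 388
// stretcher span = 290 - 2*26 = 238
translate([237, 358, 388]) cube([290, 334, 22]);
translate([237, 358, 0]) cube([26, 26, 388]);
translate([501, 358, 0]) cube([26, 26, 388]);
translate([237, 666, 0]) cube([26, 26, 388]);
translate([501, 666, 0]) cube([26, 26, 388]);
translate([263, 358, 195]) cube([238, 26, 20]);
translate([263, 666, 195]) cube([238, 26, 20]);
translate([237, 384, 195]) cube([26, 282, 20]);
translate([501, 384, 195]) cube([26, 282, 20]);


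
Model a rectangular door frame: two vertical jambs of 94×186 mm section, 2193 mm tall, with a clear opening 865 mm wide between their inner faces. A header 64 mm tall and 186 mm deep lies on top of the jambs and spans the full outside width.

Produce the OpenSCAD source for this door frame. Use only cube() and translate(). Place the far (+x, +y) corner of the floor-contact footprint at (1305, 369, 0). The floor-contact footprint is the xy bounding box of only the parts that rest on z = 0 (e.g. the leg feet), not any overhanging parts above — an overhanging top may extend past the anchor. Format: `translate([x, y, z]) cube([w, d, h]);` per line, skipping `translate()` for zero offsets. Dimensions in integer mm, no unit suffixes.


translate([252, 183, 0]) cube([94, 186, 2193]);
translate([1211, 183, 0]) cube([94, 186, 2193]);
translate([252, 183, 2193]) cube([1053, 186, 64]);


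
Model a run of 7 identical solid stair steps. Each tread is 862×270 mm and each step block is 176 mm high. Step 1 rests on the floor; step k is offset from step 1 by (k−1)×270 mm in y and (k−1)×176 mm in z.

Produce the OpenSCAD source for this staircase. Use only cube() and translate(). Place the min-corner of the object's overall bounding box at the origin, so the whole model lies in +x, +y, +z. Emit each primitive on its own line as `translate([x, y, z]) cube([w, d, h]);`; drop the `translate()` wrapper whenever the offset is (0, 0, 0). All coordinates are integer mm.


cube([862, 270, 176]);
translate([0, 270, 176]) cube([862, 270, 176]);
translate([0, 540, 352]) cube([862, 270, 176]);
translate([0, 810, 528]) cube([862, 270, 176]);
translate([0, 1080, 704]) cube([862, 270, 176]);
translate([0, 1350, 880]) cube([862, 270, 176]);
translate([0, 1620, 1056]) cube([862, 270, 176]);


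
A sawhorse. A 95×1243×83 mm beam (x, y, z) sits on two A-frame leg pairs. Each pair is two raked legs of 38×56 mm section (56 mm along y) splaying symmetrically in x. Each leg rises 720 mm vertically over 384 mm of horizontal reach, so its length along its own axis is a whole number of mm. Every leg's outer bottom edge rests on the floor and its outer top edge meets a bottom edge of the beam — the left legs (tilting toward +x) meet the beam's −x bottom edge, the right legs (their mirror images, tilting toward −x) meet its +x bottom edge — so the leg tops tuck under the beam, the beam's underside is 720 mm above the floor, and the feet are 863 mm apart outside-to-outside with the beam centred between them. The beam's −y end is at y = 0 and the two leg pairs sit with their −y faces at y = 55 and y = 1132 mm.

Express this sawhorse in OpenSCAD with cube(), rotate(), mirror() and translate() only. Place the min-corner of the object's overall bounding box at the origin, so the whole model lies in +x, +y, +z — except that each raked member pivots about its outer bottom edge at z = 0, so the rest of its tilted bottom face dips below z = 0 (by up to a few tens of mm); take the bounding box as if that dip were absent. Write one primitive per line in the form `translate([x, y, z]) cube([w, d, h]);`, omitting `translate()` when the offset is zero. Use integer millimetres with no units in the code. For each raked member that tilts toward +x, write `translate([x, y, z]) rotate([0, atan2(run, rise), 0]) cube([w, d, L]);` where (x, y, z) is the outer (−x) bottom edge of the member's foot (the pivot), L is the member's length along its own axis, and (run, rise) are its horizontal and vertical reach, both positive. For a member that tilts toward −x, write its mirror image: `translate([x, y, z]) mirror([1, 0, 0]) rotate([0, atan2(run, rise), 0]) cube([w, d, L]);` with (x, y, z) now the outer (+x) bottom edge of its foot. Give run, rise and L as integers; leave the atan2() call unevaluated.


translate([384, 0, 720]) cube([95, 1243, 83]);
translate([0, 55, 0]) rotate([0, atan2(384, 720), 0]) cube([38, 56, 816]);
translate([863, 55, 0]) mirror([1, 0, 0]) rotate([0, atan2(384, 720), 0]) cube([38, 56, 816]);
translate([0, 1132, 0]) rotate([0, atan2(384, 720), 0]) cube([38, 56, 816]);
translate([863, 1132, 0]) mirror([1, 0, 0]) rotate([0, atan2(384, 720), 0]) cube([38, 56, 816]);


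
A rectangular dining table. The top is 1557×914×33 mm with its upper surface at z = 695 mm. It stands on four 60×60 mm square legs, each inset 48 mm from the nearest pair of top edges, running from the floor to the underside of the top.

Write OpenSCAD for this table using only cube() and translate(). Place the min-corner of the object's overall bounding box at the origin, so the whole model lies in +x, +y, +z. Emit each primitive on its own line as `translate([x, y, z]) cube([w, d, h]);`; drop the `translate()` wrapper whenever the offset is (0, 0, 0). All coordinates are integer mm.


// leg_h = 695 - 33 = 662
translate([0, 0, 662]) cube([1557, 914, 33]);
translate([48, 48, 0]) cube([60, 60, 662]);
translate([1449, 48, 0]) cube([60, 60, 662]);
translate([48, 806, 0]) cube([60, 60, 662]);
translate([1449, 806, 0]) cube([60, 60, 662]);


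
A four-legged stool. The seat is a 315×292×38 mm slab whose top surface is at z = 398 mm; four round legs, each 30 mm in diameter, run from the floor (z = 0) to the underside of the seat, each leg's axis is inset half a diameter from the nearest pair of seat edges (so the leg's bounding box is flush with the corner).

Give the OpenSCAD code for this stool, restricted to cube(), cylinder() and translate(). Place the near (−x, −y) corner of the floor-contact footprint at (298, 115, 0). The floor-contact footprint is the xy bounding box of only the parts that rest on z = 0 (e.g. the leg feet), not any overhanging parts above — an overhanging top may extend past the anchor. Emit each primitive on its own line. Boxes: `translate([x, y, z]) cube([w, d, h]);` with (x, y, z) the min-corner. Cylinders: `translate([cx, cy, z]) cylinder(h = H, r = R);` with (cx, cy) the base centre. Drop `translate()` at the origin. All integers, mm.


translate([298, 115, 360]) cube([315, 292, 38]);
translate([313, 130, 0]) cylinder(h = 360, r = 15);
translate([598, 130, 0]) cylinder(h = 360, r = 15);
translate([313, 392, 0]) cylinder(h = 360, r = 15);
translate([598, 392, 0]) cylinder(h = 360, r = 15);


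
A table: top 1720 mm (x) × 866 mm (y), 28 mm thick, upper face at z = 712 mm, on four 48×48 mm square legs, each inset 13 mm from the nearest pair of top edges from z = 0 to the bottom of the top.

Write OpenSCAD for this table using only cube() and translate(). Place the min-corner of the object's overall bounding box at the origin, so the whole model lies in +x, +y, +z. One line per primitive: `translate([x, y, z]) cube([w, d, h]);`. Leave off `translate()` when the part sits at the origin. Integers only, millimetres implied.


translate([0, 0, 684]) cube([1720, 866, 28]);
translate([13, 13, 0]) cube([48, 48, 684]);
translate([1659, 13, 0]) cube([48, 48, 684]);
translate([13, 805, 0]) cube([48, 48, 684]);
translate([1659, 805, 0]) cube([48, 48, 684]);


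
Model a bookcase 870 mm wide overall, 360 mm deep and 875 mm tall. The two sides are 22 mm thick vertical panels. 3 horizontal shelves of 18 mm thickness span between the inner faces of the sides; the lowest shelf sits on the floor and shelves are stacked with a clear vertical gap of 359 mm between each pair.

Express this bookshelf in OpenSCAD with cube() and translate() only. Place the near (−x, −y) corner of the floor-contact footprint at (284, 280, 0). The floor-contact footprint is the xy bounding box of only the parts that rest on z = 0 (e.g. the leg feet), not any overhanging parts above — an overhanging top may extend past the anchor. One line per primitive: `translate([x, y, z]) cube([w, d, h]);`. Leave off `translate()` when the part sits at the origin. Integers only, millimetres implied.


translate([284, 280, 0]) cube([22, 360, 875]);
translate([1132, 280, 0]) cube([22, 360, 875]);
translate([306, 280, 0]) cube([826, 360, 18]);
translate([306, 280, 377]) cube([826, 360, 18]);
translate([306, 280, 754]) cube([826, 360, 18]);


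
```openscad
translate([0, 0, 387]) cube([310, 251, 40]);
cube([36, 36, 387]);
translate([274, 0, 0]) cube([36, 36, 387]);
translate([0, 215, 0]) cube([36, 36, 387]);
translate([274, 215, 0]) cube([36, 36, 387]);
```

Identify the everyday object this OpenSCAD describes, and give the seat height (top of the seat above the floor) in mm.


A stool. The seat height is 427 mm.

A 310×251×40 slab at z = 387 on four corner posts — a stool. The seat top is 387 + 40 = 427 mm.


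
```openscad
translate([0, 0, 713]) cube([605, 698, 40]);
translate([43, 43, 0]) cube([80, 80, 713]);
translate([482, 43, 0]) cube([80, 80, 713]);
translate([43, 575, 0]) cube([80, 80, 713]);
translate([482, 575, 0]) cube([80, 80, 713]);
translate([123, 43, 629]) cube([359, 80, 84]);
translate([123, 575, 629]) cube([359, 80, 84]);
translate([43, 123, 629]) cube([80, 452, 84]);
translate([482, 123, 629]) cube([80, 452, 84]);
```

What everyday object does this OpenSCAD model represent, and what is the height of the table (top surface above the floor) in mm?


A table. The table height is 753 mm.

A 605×698×40 slab sits at z = 713 on four 80 mm square posts — a table. The top surface is at 713 + 40 = 753 mm.


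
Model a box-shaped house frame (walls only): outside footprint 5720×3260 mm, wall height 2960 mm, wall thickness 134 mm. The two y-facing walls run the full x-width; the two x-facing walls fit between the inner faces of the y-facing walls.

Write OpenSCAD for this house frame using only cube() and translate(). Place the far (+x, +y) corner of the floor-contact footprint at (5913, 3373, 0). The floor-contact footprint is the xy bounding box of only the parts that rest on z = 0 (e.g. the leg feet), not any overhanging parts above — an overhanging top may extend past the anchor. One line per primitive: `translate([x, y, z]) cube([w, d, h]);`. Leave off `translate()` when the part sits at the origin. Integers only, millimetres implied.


translate([193, 113, 0]) cube([5720, 134, 2960]);
translate([193, 3239, 0]) cube([5720, 134, 2960]);
translate([193, 247, 0]) cube([134, 2992, 2960]);
translate([5779, 247, 0]) cube([134, 2992, 2960]);


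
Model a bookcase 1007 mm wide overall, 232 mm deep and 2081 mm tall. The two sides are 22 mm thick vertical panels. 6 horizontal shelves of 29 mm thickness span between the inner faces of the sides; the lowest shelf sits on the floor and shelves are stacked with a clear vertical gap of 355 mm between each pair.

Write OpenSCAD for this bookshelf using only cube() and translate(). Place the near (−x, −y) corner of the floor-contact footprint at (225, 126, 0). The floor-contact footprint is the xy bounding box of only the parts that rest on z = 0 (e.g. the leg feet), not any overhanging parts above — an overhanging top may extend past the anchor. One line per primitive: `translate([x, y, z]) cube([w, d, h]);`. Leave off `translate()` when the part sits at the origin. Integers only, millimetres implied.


translate([225, 126, 0]) cube([22, 232, 2081]);
translate([1210, 126, 0]) cube([22, 232, 2081]);
translate([247, 126, 0]) cube([963, 232, 29]);
translate([247, 126, 384]) cube([963, 232, 29]);
translate([247, 126, 768]) cube([963, 232, 29]);
translate([247, 126, 1152]) cube([963, 232, 29]);
translate([247, 126, 1536]) cube([963, 232, 29]);
translate([247, 126, 1920]) cube([963, 232, 29]);


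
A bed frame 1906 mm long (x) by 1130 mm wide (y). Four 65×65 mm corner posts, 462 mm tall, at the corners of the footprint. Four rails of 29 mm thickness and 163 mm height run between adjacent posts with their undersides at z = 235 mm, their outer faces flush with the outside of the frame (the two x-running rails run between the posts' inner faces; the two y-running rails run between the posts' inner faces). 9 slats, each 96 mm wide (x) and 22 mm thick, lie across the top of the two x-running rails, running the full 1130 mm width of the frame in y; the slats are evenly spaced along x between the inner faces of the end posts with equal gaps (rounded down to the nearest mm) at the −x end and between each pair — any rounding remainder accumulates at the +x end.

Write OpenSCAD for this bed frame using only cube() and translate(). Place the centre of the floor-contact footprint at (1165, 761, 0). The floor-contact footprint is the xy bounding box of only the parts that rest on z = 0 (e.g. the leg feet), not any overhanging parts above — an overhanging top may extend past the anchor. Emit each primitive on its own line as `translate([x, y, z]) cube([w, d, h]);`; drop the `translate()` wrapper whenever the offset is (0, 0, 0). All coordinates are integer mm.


translate([212, 196, 0]) cube([65, 65, 462]);
translate([212, 1261, 0]) cube([65, 65, 462]);
translate([2053, 196, 0]) cube([65, 65, 462]);
translate([2053, 1261, 0]) cube([65, 65, 462]);
translate([277, 196, 235]) cube([1776, 29, 163]);
translate([277, 1297, 235]) cube([1776, 29, 163]);
translate([212, 261, 235]) cube([29, 1000, 163]);
translate([2089, 261, 235]) cube([29, 1000, 163]);
translate([368, 196, 398]) cube([96, 1130, 22]);
translate([555, 196, 398]) cube([96, 1130, 22]);
translate([742, 196, 398]) cube([96, 1130, 22]);
translate([929, 196, 398]) cube([96, 1130, 22]);
translate([1116, 196, 398]) cube([96, 1130, 22]);
translate([1303, 196, 398]) cube([96, 1130, 22]);
translate([1490, 196, 398]) cube([96, 1130, 22]);
translate([1677, 196, 398]) cube([96, 1130, 22]);
translate([1864, 196, 398]) cube([96, 1130, 22]);


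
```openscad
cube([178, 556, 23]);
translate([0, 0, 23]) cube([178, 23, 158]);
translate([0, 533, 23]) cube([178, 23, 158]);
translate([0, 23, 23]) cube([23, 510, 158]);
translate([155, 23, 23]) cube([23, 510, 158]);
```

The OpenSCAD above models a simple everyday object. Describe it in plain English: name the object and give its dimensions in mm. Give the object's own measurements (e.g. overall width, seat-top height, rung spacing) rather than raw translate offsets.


An open-topped rectangular box: outside dimensions 178×556×181 mm, with a uniform wall and base thickness of 23 mm. The base is a full 178×556 slab on the floor; four walls sit on top of the base. The front and back walls (the −y and +y sides) span the full width; the two side walls fit between them.


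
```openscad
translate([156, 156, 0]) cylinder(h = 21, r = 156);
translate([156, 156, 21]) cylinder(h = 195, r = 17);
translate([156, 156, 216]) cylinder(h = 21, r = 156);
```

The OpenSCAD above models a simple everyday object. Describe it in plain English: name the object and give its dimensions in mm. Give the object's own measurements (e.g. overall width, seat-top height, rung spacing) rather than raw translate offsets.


A spool: two coaxial disc flanges of radius 156 mm and thickness 21 mm, joined by a core cylinder of radius 17 mm and height 195 mm. The lower flange rests on z = 0 and the three cylinders share a vertical axis.


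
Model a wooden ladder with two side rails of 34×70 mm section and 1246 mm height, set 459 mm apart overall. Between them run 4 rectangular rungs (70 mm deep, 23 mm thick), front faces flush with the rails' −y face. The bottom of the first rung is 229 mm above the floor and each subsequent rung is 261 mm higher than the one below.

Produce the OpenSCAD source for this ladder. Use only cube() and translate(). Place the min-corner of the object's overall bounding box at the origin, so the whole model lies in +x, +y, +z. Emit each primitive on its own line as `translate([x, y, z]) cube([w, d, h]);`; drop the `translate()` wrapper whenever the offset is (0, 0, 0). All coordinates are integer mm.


cube([34, 70, 1246]);
translate([425, 0, 0]) cube([34, 70, 1246]);
translate([34, 0, 229]) cube([391, 70, 23]);
translate([34, 0, 490]) cube([391, 70, 23]);
translate([34, 0, 751]) cube([391, 70, 23]);
translate([34, 0, 1012]) cube([391, 70, 23]);


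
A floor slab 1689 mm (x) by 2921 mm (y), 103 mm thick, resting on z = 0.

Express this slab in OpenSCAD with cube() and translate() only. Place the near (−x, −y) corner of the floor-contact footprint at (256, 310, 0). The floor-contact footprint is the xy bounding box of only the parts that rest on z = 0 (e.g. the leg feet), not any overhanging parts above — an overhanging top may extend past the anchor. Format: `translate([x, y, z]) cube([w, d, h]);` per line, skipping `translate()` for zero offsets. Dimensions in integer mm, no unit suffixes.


translate([256, 310, 0]) cube([1689, 2921, 103]);


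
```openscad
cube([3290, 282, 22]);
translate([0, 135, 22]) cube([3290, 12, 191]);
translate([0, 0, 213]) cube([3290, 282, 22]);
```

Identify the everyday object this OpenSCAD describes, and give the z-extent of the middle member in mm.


An I-beam. The web height is 191 mm.

Two wide flanges with a thin centred web — an I-beam. Overall 235 mm minus two 22 mm flanges gives a web of 235 − 2·22 = 191 mm.


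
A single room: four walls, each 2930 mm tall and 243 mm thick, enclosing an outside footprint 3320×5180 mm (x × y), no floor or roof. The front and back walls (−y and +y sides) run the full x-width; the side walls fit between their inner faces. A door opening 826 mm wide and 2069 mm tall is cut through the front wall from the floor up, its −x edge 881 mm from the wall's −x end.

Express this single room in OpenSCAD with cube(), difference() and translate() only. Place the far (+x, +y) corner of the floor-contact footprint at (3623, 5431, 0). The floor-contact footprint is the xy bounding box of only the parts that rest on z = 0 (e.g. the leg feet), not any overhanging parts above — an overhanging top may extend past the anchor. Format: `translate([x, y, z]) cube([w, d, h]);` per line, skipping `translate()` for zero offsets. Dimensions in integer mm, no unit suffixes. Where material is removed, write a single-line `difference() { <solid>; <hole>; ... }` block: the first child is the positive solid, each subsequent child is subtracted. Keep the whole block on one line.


difference() { translate([303, 251, 0]) cube([3320, 243, 2930]); translate([1184, 251, 0]) cube([826, 243, 2069]); }
translate([303, 5188, 0]) cube([3320, 243, 2930]);
translate([303, 494, 0]) cube([243, 4694, 2930]);
translate([3380, 494, 0]) cube([243, 4694, 2930]);


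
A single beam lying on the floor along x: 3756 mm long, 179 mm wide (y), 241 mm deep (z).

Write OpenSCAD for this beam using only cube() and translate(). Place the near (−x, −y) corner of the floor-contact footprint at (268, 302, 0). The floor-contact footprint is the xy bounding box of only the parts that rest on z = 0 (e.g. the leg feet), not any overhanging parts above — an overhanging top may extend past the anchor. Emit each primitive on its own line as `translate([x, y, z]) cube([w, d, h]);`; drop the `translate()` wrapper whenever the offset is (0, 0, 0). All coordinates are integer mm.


translate([268, 302, 0]) cube([3756, 179, 241]);


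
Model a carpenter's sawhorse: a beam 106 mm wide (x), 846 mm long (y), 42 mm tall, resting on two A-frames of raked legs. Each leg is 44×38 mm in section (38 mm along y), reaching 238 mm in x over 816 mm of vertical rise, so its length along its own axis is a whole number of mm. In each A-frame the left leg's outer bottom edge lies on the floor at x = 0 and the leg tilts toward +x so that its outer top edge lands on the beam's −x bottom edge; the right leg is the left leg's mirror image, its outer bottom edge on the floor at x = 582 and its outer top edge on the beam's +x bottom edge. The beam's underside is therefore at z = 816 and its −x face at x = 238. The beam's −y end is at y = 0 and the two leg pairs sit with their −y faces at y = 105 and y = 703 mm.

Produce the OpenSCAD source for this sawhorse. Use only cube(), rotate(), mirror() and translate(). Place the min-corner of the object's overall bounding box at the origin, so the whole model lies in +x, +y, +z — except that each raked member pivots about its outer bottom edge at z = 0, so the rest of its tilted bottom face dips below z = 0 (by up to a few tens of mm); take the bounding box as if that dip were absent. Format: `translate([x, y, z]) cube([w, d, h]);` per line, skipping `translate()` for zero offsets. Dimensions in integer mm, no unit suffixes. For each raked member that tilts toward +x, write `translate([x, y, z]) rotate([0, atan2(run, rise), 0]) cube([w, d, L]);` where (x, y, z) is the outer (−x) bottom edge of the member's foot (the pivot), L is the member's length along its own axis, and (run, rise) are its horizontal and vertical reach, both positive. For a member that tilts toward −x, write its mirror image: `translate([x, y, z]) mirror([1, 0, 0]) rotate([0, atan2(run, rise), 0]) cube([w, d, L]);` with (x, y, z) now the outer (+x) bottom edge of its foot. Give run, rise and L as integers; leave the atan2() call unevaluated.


// leg length = √(238² + 816²) = 850
// right-leg outer foot x = 2·238 + 106 = 582
// beam min-corner = (238, 0, 816)
translate([238, 0, 816]) cube([106, 846, 42]);
translate([0, 105, 0]) rotate([0, atan2(238, 816), 0]) cube([44, 38, 850]);
translate([582, 105, 0]) mirror([1, 0, 0]) rotate([0, atan2(238, 816), 0]) cube([44, 38, 850]);
translate([0, 703, 0]) rotate([0, atan2(238, 816), 0]) cube([44, 38, 850]);
translate([582, 703, 0]) mirror([1, 0, 0]) rotate([0, atan2(238, 816), 0]) cube([44, 38, 850]);


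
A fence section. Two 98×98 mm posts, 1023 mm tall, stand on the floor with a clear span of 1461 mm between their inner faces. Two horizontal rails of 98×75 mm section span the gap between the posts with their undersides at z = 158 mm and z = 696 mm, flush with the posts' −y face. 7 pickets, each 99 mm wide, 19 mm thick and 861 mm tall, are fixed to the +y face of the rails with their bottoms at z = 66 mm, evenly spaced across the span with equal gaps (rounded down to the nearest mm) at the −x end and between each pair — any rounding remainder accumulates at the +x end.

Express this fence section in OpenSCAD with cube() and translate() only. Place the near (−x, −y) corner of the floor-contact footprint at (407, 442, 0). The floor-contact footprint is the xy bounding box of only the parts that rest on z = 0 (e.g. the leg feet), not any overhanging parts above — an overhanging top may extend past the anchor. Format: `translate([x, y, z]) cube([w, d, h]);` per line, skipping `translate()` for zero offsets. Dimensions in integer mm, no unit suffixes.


translate([407, 442, 0]) cube([98, 98, 1023]);
translate([1966, 442, 0]) cube([98, 98, 1023]);
translate([505, 442, 158]) cube([1461, 98, 75]);
translate([505, 442, 696]) cube([1461, 98, 75]);
translate([601, 540, 66]) cube([99, 19, 861]);
translate([796, 540, 66]) cube([99, 19, 861]);
translate([991, 540, 66]) cube([99, 19, 861]);
translate([1186, 540, 66]) cube([99, 19, 861]);
translate([1381, 540, 66]) cube([99, 19, 861]);
translate([1576, 540, 66]) cube([99, 19, 861]);
translate([1771, 540, 66]) cube([99, 19, 861]);


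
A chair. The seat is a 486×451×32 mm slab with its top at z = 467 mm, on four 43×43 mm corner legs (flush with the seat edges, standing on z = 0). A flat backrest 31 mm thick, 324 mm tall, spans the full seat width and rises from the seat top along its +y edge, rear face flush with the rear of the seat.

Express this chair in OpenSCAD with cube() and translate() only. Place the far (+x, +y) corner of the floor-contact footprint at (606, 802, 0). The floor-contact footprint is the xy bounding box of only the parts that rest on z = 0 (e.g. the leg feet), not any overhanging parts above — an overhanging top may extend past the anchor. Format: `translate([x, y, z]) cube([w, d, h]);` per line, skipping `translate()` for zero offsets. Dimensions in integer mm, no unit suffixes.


translate([120, 351, 435]) cube([486, 451, 32]);
translate([120, 351, 0]) cube([43, 43, 435]);
translate([563, 351, 0]) cube([43, 43, 435]);
translate([120, 759, 0]) cube([43, 43, 435]);
translate([563, 759, 0]) cube([43, 43, 435]);
translate([120, 771, 467]) cube([486, 31, 324]);


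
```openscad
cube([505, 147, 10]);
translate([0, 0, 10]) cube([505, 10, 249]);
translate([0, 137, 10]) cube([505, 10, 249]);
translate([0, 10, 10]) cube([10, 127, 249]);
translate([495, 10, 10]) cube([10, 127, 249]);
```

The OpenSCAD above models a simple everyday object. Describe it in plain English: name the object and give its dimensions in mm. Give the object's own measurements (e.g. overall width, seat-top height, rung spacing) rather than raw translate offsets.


An open-topped rectangular box: outside dimensions 505×147×259 mm, with a uniform wall and base thickness of 10 mm. The base is a full 505×147 slab on the floor; four walls sit on top of the base. The front and back walls (the −y and +y sides) span the full width; the two side walls fit between them.


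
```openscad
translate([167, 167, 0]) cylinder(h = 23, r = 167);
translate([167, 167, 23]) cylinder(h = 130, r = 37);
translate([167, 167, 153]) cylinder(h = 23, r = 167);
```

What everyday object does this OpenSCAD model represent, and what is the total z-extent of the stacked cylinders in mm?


A spool. The overall height is 176 mm.

Three coaxial cylinders, large–small–large — a spool. Two 23 mm flanges and a 130 mm core give 23 + 130 + 23 = 176 mm.


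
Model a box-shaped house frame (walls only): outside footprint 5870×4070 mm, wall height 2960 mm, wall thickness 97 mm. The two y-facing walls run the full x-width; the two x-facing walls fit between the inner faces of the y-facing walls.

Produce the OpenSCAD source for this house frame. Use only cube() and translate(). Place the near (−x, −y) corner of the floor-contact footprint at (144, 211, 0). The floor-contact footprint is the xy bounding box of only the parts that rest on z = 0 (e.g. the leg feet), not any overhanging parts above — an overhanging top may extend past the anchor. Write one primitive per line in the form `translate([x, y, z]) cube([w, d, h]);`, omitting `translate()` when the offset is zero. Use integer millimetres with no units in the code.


translate([144, 211, 0]) cube([5870, 97, 2960]);
translate([144, 4184, 0]) cube([5870, 97, 2960]);
translate([144, 308, 0]) cube([97, 3876, 2960]);
translate([5917, 308, 0]) cube([97, 3876, 2960]);
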